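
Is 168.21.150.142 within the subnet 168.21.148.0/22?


Subnet network: 168.21.148.0
Test IP AND mask: 168.21.148.0
Yes, 168.21.150.142 is in 168.21.148.0/22


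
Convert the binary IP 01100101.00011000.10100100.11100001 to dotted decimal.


01100101 = 101
00011000 = 24
10100100 = 164
11100001 = 225
IP: 101.24.164.225


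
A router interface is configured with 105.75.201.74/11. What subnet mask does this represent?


/11 means 11 network bits, 21 host bits
Binary: 11111111111000000000000000000000
Mask: 255.224.0.0


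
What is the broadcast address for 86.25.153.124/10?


Network: 86.0.0.0/10
Host bits = 22
Set all host bits to 1:
Broadcast: 86.63.255.255


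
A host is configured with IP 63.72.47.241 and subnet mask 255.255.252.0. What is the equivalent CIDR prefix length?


Binary: 11111111.11111111.11111100.00000000
Count leading 1s
Prefix: /22


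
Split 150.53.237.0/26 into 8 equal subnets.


New prefix = 26 + 3 = 29
Each subnet has 8 addresses
  150.53.237.0/29
  150.53.237.8/29
  150.53.237.16/29
  150.53.237.24/29
  150.53.237.32/29
  150.53.237.40/29
  150.53.237.48/29
  150.53.237.56/29
Subnets: 150.53.237.0/29, 150.53.237.8/29, 150.53.237.16/29, 150.53.237.24/29, 150.53.237.32/29, 150.53.237.40/29, 150.53.237.48/29, 150.53.237.56/29


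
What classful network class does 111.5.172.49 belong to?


First octet: 111
Binary: 01101111
0xxxxxxx -> Class A (1-126)
Class A, default mask 255.0.0.0 (/8)


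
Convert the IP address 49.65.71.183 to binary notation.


49 = 00110001
65 = 01000001
71 = 01000111
183 = 10110111
Binary: 00110001.01000001.01000111.10110111


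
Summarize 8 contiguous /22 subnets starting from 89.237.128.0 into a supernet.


Original prefix: /22
Number of subnets: 8 = 2^3
New prefix = 22 - 3 = 19
Supernet: 89.237.128.0/19


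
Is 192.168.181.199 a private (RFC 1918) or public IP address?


RFC 1918 private ranges:
  10.0.0.0/8 (10.0.0.0 - 10.255.255.255)
  172.16.0.0/12 (172.16.0.0 - 172.31.255.255)
  192.168.0.0/16 (192.168.0.0 - 192.168.255.255)
Private (in 192.168.0.0/16)


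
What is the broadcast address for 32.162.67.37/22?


Network: 32.162.64.0/22
Host bits = 10
Set all host bits to 1:
Broadcast: 32.162.67.255


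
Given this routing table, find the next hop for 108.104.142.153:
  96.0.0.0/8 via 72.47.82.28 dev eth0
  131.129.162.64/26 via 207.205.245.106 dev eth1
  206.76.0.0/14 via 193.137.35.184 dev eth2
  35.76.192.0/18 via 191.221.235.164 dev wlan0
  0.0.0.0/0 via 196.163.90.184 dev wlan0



Longest prefix match for 108.104.142.153:
  /8 96.0.0.0: no
  /26 131.129.162.64: no
  /14 206.76.0.0: no
  /18 35.76.192.0: no
  /0 0.0.0.0: MATCH
Selected: next-hop 196.163.90.184 via wlan0 (matched /0)


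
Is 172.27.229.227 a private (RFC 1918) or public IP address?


RFC 1918 private ranges:
  10.0.0.0/8 (10.0.0.0 - 10.255.255.255)
  172.16.0.0/12 (172.16.0.0 - 172.31.255.255)
  192.168.0.0/16 (192.168.0.0 - 192.168.255.255)
Private (in 172.16.0.0/12)


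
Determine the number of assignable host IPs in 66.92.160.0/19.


Host bits = 32 - 19 = 13
Total addresses = 2^13 = 8192
Usable = total - 2 (network and broadcast)
Usable hosts: 8190


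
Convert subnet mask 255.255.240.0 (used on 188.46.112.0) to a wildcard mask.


Subnet mask: 255.255.240.0
Wildcard = 255.255.255.255 - subnet mask
255 - 255 = 0
255 - 255 = 0
255 - 240 = 15
255 - 0 = 255
Wildcard: 0.0.15.255


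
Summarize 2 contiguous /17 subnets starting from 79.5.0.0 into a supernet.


Original prefix: /17
Number of subnets: 2 = 2^1
New prefix = 17 - 1 = 16
Supernet: 79.5.0.0/16


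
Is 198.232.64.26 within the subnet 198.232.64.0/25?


Subnet network: 198.232.64.0
Test IP AND mask: 198.232.64.0
Yes, 198.232.64.26 is in 198.232.64.0/25


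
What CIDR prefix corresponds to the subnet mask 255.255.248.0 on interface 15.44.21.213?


Binary: 11111111.11111111.11111000.00000000
Count leading 1s
Prefix: /21


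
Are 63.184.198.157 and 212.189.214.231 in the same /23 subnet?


Mask: 255.255.254.0
63.184.198.157 AND mask = 63.184.198.0
212.189.214.231 AND mask = 212.189.214.0
No, different subnets (63.184.198.0 vs 212.189.214.0)


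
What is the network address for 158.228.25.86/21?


IP:   10011110.11100100.00011001.01010110
Mask: 11111111.11111111.11111000.00000000
AND operation:
Net:  10011110.11100100.00011000.00000000
Network: 158.228.24.0/21


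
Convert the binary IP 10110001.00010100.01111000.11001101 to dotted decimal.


10110001 = 177
00010100 = 20
01111000 = 120
11001101 = 205
IP: 177.20.120.205


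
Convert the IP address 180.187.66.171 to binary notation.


180 = 10110100
187 = 10111011
66 = 01000010
171 = 10101011
Binary: 10110100.10111011.01000010.10101011


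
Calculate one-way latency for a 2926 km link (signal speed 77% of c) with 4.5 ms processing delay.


Speed = 0.77 * 3e5 km/s = 231000 km/s
Propagation delay = 2926 / 231000 = 0.0127 s = 12.6667 ms
Processing delay = 4.5 ms
Total one-way latency = 17.1667 ms


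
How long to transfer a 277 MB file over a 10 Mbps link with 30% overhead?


Effective throughput = 10 * (1 - 30/100) = 7 Mbps
File size in Mb = 277 * 8 = 2216 Mb
Time = 2216 / 7
Time = 316.5714 seconds


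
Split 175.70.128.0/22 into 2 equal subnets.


New prefix = 22 + 1 = 23
Each subnet has 512 addresses
  175.70.128.0/23
  175.70.130.0/23
Subnets: 175.70.128.0/23, 175.70.130.0/23


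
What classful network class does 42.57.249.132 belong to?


First octet: 42
Binary: 00101010
0xxxxxxx -> Class A (1-126)
Class A, default mask 255.0.0.0 (/8)


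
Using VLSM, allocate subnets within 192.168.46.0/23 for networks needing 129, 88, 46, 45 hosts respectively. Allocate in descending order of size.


129 hosts -> /24 (254 usable): 192.168.46.0/24
88 hosts -> /25 (126 usable): 192.168.47.0/25
46 hosts -> /26 (62 usable): 192.168.47.128/26
45 hosts -> /26 (62 usable): 192.168.47.192/26
Allocation: 192.168.46.0/24 (129 hosts, 254 usable); 192.168.47.0/25 (88 hosts, 126 usable); 192.168.47.128/26 (46 hosts, 62 usable); 192.168.47.192/26 (45 hosts, 62 usable)


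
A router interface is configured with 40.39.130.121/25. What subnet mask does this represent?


/25 means 25 network bits, 7 host bits
Binary: 11111111111111111111111110000000
Mask: 255.255.255.128


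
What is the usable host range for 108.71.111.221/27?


Network: 108.71.111.192
Broadcast: 108.71.111.223
First usable = network + 1
Last usable = broadcast - 1
Range: 108.71.111.193 to 108.71.111.222


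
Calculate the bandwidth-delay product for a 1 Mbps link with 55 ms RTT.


BDP = bandwidth * RTT
= 1 Mbps * 55 ms
= 1 * 1e6 * 55 / 1000 bits
= 55000 bits
= 6875 bytes
= 6.7139 KB
BDP = 55000 bits (6875 bytes)


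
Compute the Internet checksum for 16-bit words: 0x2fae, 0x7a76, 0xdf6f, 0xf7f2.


Sum all words (with carry folding):
+ 0x2fae = 0x2fae
+ 0x7a76 = 0xaa24
+ 0xdf6f = 0x8994
+ 0xf7f2 = 0x8187
One's complement: ~0x8187
Checksum = 0x7e78


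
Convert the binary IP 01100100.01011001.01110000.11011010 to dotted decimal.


01100100 = 100
01011001 = 89
01110000 = 112
11011010 = 218
IP: 100.89.112.218


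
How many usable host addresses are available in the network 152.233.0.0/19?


Host bits = 32 - 19 = 13
Total addresses = 2^13 = 8192
Usable = total - 2 (network and broadcast)
Usable hosts: 8190


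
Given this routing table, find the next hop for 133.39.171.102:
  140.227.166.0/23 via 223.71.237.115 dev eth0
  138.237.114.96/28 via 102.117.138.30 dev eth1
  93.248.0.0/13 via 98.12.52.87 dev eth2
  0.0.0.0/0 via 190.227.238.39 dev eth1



Longest prefix match for 133.39.171.102:
  /23 140.227.166.0: no
  /28 138.237.114.96: no
  /13 93.248.0.0: no
  /0 0.0.0.0: MATCH
Selected: next-hop 190.227.238.39 via eth1 (matched /0)


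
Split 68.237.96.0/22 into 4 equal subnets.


New prefix = 22 + 2 = 24
Each subnet has 256 addresses
  68.237.96.0/24
  68.237.97.0/24
  68.237.98.0/24
  68.237.99.0/24
Subnets: 68.237.96.0/24, 68.237.97.0/24, 68.237.98.0/24, 68.237.99.0/24


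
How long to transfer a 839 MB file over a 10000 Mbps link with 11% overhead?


Effective throughput = 10000 * (1 - 11/100) = 8900 Mbps
File size in Mb = 839 * 8 = 6712 Mb
Time = 6712 / 8900
Time = 0.7542 seconds


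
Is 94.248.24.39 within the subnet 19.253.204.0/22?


Subnet network: 19.253.204.0
Test IP AND mask: 94.248.24.0
No, 94.248.24.39 is not in 19.253.204.0/22


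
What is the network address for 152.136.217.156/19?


IP:   10011000.10001000.11011001.10011100
Mask: 11111111.11111111.11100000.00000000
AND operation:
Net:  10011000.10001000.11000000.00000000
Network: 152.136.192.0/19


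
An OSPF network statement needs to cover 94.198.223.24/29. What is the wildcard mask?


Subnet mask: 255.255.255.248
Wildcard = 255.255.255.255 - subnet mask
255 - 255 = 0
255 - 255 = 0
255 - 255 = 0
255 - 248 = 7
Wildcard: 0.0.0.7


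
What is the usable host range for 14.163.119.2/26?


Network: 14.163.119.0
Broadcast: 14.163.119.63
First usable = network + 1
Last usable = broadcast - 1
Range: 14.163.119.1 to 14.163.119.62


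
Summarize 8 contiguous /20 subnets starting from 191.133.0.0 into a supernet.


Original prefix: /20
Number of subnets: 8 = 2^3
New prefix = 20 - 3 = 17
Supernet: 191.133.0.0/17


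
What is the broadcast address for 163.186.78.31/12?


Network: 163.176.0.0/12
Host bits = 20
Set all host bits to 1:
Broadcast: 163.191.255.255


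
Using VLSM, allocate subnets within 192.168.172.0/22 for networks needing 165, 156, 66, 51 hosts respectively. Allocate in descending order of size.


165 hosts -> /24 (254 usable): 192.168.172.0/24
156 hosts -> /24 (254 usable): 192.168.173.0/24
66 hosts -> /25 (126 usable): 192.168.174.0/25
51 hosts -> /26 (62 usable): 192.168.174.128/26
Allocation: 192.168.172.0/24 (165 hosts, 254 usable); 192.168.173.0/24 (156 hosts, 254 usable); 192.168.174.0/25 (66 hosts, 126 usable); 192.168.174.128/26 (51 hosts, 62 usable)


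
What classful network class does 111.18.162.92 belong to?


First octet: 111
Binary: 01101111
0xxxxxxx -> Class A (1-126)
Class A, default mask 255.0.0.0 (/8)


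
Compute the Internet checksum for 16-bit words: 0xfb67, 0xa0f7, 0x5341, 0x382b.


Sum all words (with carry folding):
+ 0xfb67 = 0xfb67
+ 0xa0f7 = 0x9c5f
+ 0x5341 = 0xefa0
+ 0x382b = 0x27cc
One's complement: ~0x27cc
Checksum = 0xd833


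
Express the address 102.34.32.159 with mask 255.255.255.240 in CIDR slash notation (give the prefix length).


Binary: 11111111.11111111.11111111.11110000
Count leading 1s
Prefix: /28


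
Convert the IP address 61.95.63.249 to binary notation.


61 = 00111101
95 = 01011111
63 = 00111111
249 = 11111001
Binary: 00111101.01011111.00111111.11111001


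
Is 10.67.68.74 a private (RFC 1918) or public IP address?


RFC 1918 private ranges:
  10.0.0.0/8 (10.0.0.0 - 10.255.255.255)
  172.16.0.0/12 (172.16.0.0 - 172.31.255.255)
  192.168.0.0/16 (192.168.0.0 - 192.168.255.255)
Private (in 10.0.0.0/8)


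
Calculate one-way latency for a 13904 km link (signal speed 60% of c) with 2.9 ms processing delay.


Speed = 0.6 * 3e5 km/s = 180000 km/s
Propagation delay = 13904 / 180000 = 0.0772 s = 77.2444 ms
Processing delay = 2.9 ms
Total one-way latency = 80.1444 ms


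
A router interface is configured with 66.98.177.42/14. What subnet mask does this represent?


/14 means 14 network bits, 18 host bits
Binary: 11111111111111000000000000000000
Mask: 255.252.0.0


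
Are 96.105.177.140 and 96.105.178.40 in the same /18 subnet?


Mask: 255.255.192.0
96.105.177.140 AND mask = 96.105.128.0
96.105.178.40 AND mask = 96.105.128.0
Yes, same subnet (96.105.128.0)


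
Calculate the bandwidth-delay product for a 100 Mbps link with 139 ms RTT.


BDP = bandwidth * RTT
= 100 Mbps * 139 ms
= 100 * 1e6 * 139 / 1000 bits
= 13900000 bits
= 1737500 bytes
= 1696.7773 KB
BDP = 13900000 bits (1737500 bytes)


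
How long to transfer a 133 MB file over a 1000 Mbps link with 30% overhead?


Effective throughput = 1000 * (1 - 30/100) = 700 Mbps
File size in Mb = 133 * 8 = 1064 Mb
Time = 1064 / 700
Time = 1.52 seconds


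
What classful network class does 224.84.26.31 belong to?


First octet: 224
Binary: 11100000
1110xxxx -> Class D (224-239)
Class D (multicast), default mask N/A


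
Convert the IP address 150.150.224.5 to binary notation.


150 = 10010110
150 = 10010110
224 = 11100000
5 = 00000101
Binary: 10010110.10010110.11100000.00000101


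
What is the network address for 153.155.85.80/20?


IP:   10011001.10011011.01010101.01010000
Mask: 11111111.11111111.11110000.00000000
AND operation:
Net:  10011001.10011011.01010000.00000000
Network: 153.155.80.0/20


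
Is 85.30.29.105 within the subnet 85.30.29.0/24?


Subnet network: 85.30.29.0
Test IP AND mask: 85.30.29.0
Yes, 85.30.29.105 is in 85.30.29.0/24


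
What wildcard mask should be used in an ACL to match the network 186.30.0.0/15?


Subnet mask: 255.254.0.0
Wildcard = 255.255.255.255 - subnet mask
255 - 255 = 0
255 - 254 = 1
255 - 0 = 255
255 - 0 = 255
Wildcard: 0.1.255.255


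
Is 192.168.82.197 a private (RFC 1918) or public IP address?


RFC 1918 private ranges:
  10.0.0.0/8 (10.0.0.0 - 10.255.255.255)
  172.16.0.0/12 (172.16.0.0 - 172.31.255.255)
  192.168.0.0/16 (192.168.0.0 - 192.168.255.255)
Private (in 192.168.0.0/16)


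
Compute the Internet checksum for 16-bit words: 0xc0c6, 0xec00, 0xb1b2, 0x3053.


Sum all words (with carry folding):
+ 0xc0c6 = 0xc0c6
+ 0xec00 = 0xacc7
+ 0xb1b2 = 0x5e7a
+ 0x3053 = 0x8ecd
One's complement: ~0x8ecd
Checksum = 0x7132


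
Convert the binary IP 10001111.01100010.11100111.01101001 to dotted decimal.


10001111 = 143
01100010 = 98
11100111 = 231
01101001 = 105
IP: 143.98.231.105


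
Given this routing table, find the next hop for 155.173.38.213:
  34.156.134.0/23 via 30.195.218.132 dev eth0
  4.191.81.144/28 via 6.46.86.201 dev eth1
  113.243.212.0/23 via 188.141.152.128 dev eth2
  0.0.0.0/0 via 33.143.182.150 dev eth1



Longest prefix match for 155.173.38.213:
  /23 34.156.134.0: no
  /28 4.191.81.144: no
  /23 113.243.212.0: no
  /0 0.0.0.0: MATCH
Selected: next-hop 33.143.182.150 via eth1 (matched /0)


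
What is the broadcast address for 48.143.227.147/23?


Network: 48.143.226.0/23
Host bits = 9
Set all host bits to 1:
Broadcast: 48.143.227.255


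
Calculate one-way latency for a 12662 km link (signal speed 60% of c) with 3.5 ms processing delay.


Speed = 0.6 * 3e5 km/s = 180000 km/s
Propagation delay = 12662 / 180000 = 0.0703 s = 70.3444 ms
Processing delay = 3.5 ms
Total one-way latency = 73.8444 ms


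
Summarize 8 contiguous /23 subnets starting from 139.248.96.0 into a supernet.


Original prefix: /23
Number of subnets: 8 = 2^3
New prefix = 23 - 3 = 20
Supernet: 139.248.96.0/20


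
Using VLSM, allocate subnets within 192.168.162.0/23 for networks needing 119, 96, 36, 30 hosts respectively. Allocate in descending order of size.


119 hosts -> /25 (126 usable): 192.168.162.0/25
96 hosts -> /25 (126 usable): 192.168.162.128/25
36 hosts -> /26 (62 usable): 192.168.163.0/26
30 hosts -> /27 (30 usable): 192.168.163.64/27
Allocation: 192.168.162.0/25 (119 hosts, 126 usable); 192.168.162.128/25 (96 hosts, 126 usable); 192.168.163.0/26 (36 hosts, 62 usable); 192.168.163.64/27 (30 hosts, 30 usable)


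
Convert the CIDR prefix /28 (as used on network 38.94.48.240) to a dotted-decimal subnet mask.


/28 means 28 network bits, 4 host bits
Binary: 11111111111111111111111111110000
Mask: 255.255.255.240


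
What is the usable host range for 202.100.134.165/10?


Network: 202.64.0.0
Broadcast: 202.127.255.255
First usable = network + 1
Last usable = broadcast - 1
Range: 202.64.0.1 to 202.127.255.254


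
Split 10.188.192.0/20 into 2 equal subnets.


New prefix = 20 + 1 = 21
Each subnet has 2048 addresses
  10.188.192.0/21
  10.188.200.0/21
Subnets: 10.188.192.0/21, 10.188.200.0/21


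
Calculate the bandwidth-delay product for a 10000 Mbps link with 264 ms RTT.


BDP = bandwidth * RTT
= 10000 Mbps * 264 ms
= 10000 * 1e6 * 264 / 1000 bits
= 2640000000 bits
= 330000000 bytes
= 322265.625 KB
BDP = 2640000000 bits (330000000 bytes)


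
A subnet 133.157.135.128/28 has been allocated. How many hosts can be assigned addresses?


Host bits = 32 - 28 = 4
Total addresses = 2^4 = 16
Usable = total - 2 (network and broadcast)
Usable hosts: 14


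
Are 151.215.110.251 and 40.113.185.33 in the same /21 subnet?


Mask: 255.255.248.0
151.215.110.251 AND mask = 151.215.104.0
40.113.185.33 AND mask = 40.113.184.0
No, different subnets (151.215.104.0 vs 40.113.184.0)


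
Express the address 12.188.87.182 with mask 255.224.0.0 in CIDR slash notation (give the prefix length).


Binary: 11111111.11100000.00000000.00000000
Count leading 1s
Prefix: /11


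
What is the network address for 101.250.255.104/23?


IP:   01100101.11111010.11111111.01101000
Mask: 11111111.11111111.11111110.00000000
AND operation:
Net:  01100101.11111010.11111110.00000000
Network: 101.250.254.0/23


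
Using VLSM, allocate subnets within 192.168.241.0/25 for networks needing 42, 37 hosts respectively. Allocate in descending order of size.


42 hosts -> /26 (62 usable): 192.168.241.0/26
37 hosts -> /26 (62 usable): 192.168.241.64/26
Allocation: 192.168.241.0/26 (42 hosts, 62 usable); 192.168.241.64/26 (37 hosts, 62 usable)


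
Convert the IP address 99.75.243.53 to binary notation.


99 = 01100011
75 = 01001011
243 = 11110011
53 = 00110101
Binary: 01100011.01001011.11110011.00110101


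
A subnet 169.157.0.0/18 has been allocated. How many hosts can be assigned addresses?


Host bits = 32 - 18 = 14
Total addresses = 2^14 = 16384
Usable = total - 2 (network and broadcast)
Usable hosts: 16382


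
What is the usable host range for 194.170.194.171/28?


Network: 194.170.194.160
Broadcast: 194.170.194.175
First usable = network + 1
Last usable = broadcast - 1
Range: 194.170.194.161 to 194.170.194.174


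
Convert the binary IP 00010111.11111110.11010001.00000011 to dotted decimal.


00010111 = 23
11111110 = 254
11010001 = 209
00000011 = 3
IP: 23.254.209.3


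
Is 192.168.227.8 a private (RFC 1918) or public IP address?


RFC 1918 private ranges:
  10.0.0.0/8 (10.0.0.0 - 10.255.255.255)
  172.16.0.0/12 (172.16.0.0 - 172.31.255.255)
  192.168.0.0/16 (192.168.0.0 - 192.168.255.255)
Private (in 192.168.0.0/16)


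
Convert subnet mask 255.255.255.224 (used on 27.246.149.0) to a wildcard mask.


Subnet mask: 255.255.255.224
Wildcard = 255.255.255.255 - subnet mask
255 - 255 = 0
255 - 255 = 0
255 - 255 = 0
255 - 224 = 31
Wildcard: 0.0.0.31


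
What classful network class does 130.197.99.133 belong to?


First octet: 130
Binary: 10000010
10xxxxxx -> Class B (128-191)
Class B, default mask 255.255.0.0 (/16)


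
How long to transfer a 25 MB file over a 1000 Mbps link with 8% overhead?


Effective throughput = 1000 * (1 - 8/100) = 920 Mbps
File size in Mb = 25 * 8 = 200 Mb
Time = 200 / 920
Time = 0.2174 seconds


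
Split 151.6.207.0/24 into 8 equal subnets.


New prefix = 24 + 3 = 27
Each subnet has 32 addresses
  151.6.207.0/27
  151.6.207.32/27
  151.6.207.64/27
  151.6.207.96/27
  151.6.207.128/27
  151.6.207.160/27
  151.6.207.192/27
  151.6.207.224/27
Subnets: 151.6.207.0/27, 151.6.207.32/27, 151.6.207.64/27, 151.6.207.96/27, 151.6.207.128/27, 151.6.207.160/27, 151.6.207.192/27, 151.6.207.224/27


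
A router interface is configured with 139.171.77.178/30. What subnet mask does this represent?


/30 means 30 network bits, 2 host bits
Binary: 11111111111111111111111111111100
Mask: 255.255.255.252


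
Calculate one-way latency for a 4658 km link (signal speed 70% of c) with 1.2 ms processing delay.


Speed = 0.7 * 3e5 km/s = 210000 km/s
Propagation delay = 4658 / 210000 = 0.0222 s = 22.181 ms
Processing delay = 1.2 ms
Total one-way latency = 23.381 ms


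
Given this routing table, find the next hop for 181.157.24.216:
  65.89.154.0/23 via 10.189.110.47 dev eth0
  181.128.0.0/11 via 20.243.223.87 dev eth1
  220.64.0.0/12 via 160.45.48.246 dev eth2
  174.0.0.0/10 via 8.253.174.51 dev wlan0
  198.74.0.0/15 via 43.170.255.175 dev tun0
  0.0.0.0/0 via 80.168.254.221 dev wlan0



Longest prefix match for 181.157.24.216:
  /23 65.89.154.0: no
  /11 181.128.0.0: MATCH
  /12 220.64.0.0: no
  /10 174.0.0.0: no
  /15 198.74.0.0: no
  /0 0.0.0.0: MATCH
Selected: next-hop 20.243.223.87 via eth1 (matched /11)


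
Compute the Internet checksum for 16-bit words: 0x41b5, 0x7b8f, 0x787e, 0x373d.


Sum all words (with carry folding):
+ 0x41b5 = 0x41b5
+ 0x7b8f = 0xbd44
+ 0x787e = 0x35c3
+ 0x373d = 0x6d00
One's complement: ~0x6d00
Checksum = 0x92ff


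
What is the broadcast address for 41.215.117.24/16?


Network: 41.215.0.0/16
Host bits = 16
Set all host bits to 1:
Broadcast: 41.215.255.255


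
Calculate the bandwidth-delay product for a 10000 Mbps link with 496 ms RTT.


BDP = bandwidth * RTT
= 10000 Mbps * 496 ms
= 10000 * 1e6 * 496 / 1000 bits
= 4960000000 bits
= 620000000 bytes
= 605468.75 KB
BDP = 4960000000 bits (620000000 bytes)


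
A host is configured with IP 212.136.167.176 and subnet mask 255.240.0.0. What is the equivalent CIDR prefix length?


Binary: 11111111.11110000.00000000.00000000
Count leading 1s
Prefix: /12


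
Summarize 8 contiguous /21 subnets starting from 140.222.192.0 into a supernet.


Original prefix: /21
Number of subnets: 8 = 2^3
New prefix = 21 - 3 = 18
Supernet: 140.222.192.0/18


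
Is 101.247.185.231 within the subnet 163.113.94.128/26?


Subnet network: 163.113.94.128
Test IP AND mask: 101.247.185.192
No, 101.247.185.231 is not in 163.113.94.128/26


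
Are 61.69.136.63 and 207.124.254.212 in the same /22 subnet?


Mask: 255.255.252.0
61.69.136.63 AND mask = 61.69.136.0
207.124.254.212 AND mask = 207.124.252.0
No, different subnets (61.69.136.0 vs 207.124.252.0)


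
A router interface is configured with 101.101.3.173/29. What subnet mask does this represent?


/29 means 29 network bits, 3 host bits
Binary: 11111111111111111111111111111000
Mask: 255.255.255.248


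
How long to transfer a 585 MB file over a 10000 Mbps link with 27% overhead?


Effective throughput = 10000 * (1 - 27/100) = 7300 Mbps
File size in Mb = 585 * 8 = 4680 Mb
Time = 4680 / 7300
Time = 0.6411 seconds


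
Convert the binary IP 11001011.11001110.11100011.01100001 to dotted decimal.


11001011 = 203
11001110 = 206
11100011 = 227
01100001 = 97
IP: 203.206.227.97


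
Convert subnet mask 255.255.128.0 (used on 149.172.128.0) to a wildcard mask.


Subnet mask: 255.255.128.0
Wildcard = 255.255.255.255 - subnet mask
255 - 255 = 0
255 - 255 = 0
255 - 128 = 127
255 - 0 = 255
Wildcard: 0.0.127.255


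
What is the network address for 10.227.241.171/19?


IP:   00001010.11100011.11110001.10101011
Mask: 11111111.11111111.11100000.00000000
AND operation:
Net:  00001010.11100011.11100000.00000000
Network: 10.227.224.0/19


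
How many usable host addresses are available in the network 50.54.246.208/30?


Host bits = 32 - 30 = 2
Total addresses = 2^2 = 4
Usable = total - 2 (network and broadcast)
Usable hosts: 2


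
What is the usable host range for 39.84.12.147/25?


Network: 39.84.12.128
Broadcast: 39.84.12.255
First usable = network + 1
Last usable = broadcast - 1
Range: 39.84.12.129 to 39.84.12.254


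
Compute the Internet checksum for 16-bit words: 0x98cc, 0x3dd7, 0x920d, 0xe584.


Sum all words (with carry folding):
+ 0x98cc = 0x98cc
+ 0x3dd7 = 0xd6a3
+ 0x920d = 0x68b1
+ 0xe584 = 0x4e36
One's complement: ~0x4e36
Checksum = 0xb1c9


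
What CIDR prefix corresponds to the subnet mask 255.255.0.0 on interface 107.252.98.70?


Binary: 11111111.11111111.00000000.00000000
Count leading 1s
Prefix: /16


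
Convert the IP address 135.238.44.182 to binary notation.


135 = 10000111
238 = 11101110
44 = 00101100
182 = 10110110
Binary: 10000111.11101110.00101100.10110110


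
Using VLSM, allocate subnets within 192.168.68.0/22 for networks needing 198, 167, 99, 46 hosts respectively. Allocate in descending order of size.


198 hosts -> /24 (254 usable): 192.168.68.0/24
167 hosts -> /24 (254 usable): 192.168.69.0/24
99 hosts -> /25 (126 usable): 192.168.70.0/25
46 hosts -> /26 (62 usable): 192.168.70.128/26
Allocation: 192.168.68.0/24 (198 hosts, 254 usable); 192.168.69.0/24 (167 hosts, 254 usable); 192.168.70.0/25 (99 hosts, 126 usable); 192.168.70.128/26 (46 hosts, 62 usable)


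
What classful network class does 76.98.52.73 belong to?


First octet: 76
Binary: 01001100
0xxxxxxx -> Class A (1-126)
Class A, default mask 255.0.0.0 (/8)


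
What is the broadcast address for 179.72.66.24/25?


Network: 179.72.66.0/25
Host bits = 7
Set all host bits to 1:
Broadcast: 179.72.66.127


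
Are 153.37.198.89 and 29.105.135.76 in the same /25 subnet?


Mask: 255.255.255.128
153.37.198.89 AND mask = 153.37.198.0
29.105.135.76 AND mask = 29.105.135.0
No, different subnets (153.37.198.0 vs 29.105.135.0)


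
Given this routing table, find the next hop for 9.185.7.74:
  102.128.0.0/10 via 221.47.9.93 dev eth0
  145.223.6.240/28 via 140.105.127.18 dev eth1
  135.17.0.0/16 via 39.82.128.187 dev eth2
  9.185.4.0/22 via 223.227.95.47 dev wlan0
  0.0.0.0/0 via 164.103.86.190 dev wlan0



Longest prefix match for 9.185.7.74:
  /10 102.128.0.0: no
  /28 145.223.6.240: no
  /16 135.17.0.0: no
  /22 9.185.4.0: MATCH
  /0 0.0.0.0: MATCH
Selected: next-hop 223.227.95.47 via wlan0 (matched /22)


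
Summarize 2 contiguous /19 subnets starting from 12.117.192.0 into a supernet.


Original prefix: /19
Number of subnets: 2 = 2^1
New prefix = 19 - 1 = 18
Supernet: 12.117.192.0/18


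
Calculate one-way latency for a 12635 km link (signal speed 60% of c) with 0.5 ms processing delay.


Speed = 0.6 * 3e5 km/s = 180000 km/s
Propagation delay = 12635 / 180000 = 0.0702 s = 70.1944 ms
Processing delay = 0.5 ms
Total one-way latency = 70.6944 ms


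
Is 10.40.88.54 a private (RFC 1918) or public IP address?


RFC 1918 private ranges:
  10.0.0.0/8 (10.0.0.0 - 10.255.255.255)
  172.16.0.0/12 (172.16.0.0 - 172.31.255.255)
  192.168.0.0/16 (192.168.0.0 - 192.168.255.255)
Private (in 10.0.0.0/8)


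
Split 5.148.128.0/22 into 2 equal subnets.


New prefix = 22 + 1 = 23
Each subnet has 512 addresses
  5.148.128.0/23
  5.148.130.0/23
Subnets: 5.148.128.0/23, 5.148.130.0/23


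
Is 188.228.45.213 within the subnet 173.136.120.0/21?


Subnet network: 173.136.120.0
Test IP AND mask: 188.228.40.0
No, 188.228.45.213 is not in 173.136.120.0/21


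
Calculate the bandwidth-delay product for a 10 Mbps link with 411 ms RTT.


BDP = bandwidth * RTT
= 10 Mbps * 411 ms
= 10 * 1e6 * 411 / 1000 bits
= 4110000 bits
= 513750 bytes
= 501.709 KB
BDP = 4110000 bits (513750 bytes)


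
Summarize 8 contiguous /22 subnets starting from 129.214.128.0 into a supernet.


Original prefix: /22
Number of subnets: 8 = 2^3
New prefix = 22 - 3 = 19
Supernet: 129.214.128.0/19


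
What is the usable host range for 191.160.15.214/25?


Network: 191.160.15.128
Broadcast: 191.160.15.255
First usable = network + 1
Last usable = broadcast - 1
Range: 191.160.15.129 to 191.160.15.254


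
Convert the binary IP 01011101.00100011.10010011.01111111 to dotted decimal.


01011101 = 93
00100011 = 35
10010011 = 147
01111111 = 127
IP: 93.35.147.127


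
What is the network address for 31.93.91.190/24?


IP:   00011111.01011101.01011011.10111110
Mask: 11111111.11111111.11111111.00000000
AND operation:
Net:  00011111.01011101.01011011.00000000
Network: 31.93.91.0/24


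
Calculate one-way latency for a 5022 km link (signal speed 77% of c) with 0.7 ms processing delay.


Speed = 0.77 * 3e5 km/s = 231000 km/s
Propagation delay = 5022 / 231000 = 0.0217 s = 21.7403 ms
Processing delay = 0.7 ms
Total one-way latency = 22.4403 ms


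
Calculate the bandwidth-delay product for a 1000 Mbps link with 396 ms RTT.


BDP = bandwidth * RTT
= 1000 Mbps * 396 ms
= 1000 * 1e6 * 396 / 1000 bits
= 396000000 bits
= 49500000 bytes
= 48339.8438 KB
BDP = 396000000 bits (49500000 bytes)


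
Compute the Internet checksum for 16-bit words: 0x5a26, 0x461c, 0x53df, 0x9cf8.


Sum all words (with carry folding):
+ 0x5a26 = 0x5a26
+ 0x461c = 0xa042
+ 0x53df = 0xf421
+ 0x9cf8 = 0x911a
One's complement: ~0x911a
Checksum = 0x6ee5


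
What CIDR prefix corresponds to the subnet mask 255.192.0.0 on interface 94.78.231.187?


Binary: 11111111.11000000.00000000.00000000
Count leading 1s
Prefix: /10


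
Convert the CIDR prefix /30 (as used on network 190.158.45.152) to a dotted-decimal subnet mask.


/30 means 30 network bits, 2 host bits
Binary: 11111111111111111111111111111100
Mask: 255.255.255.252


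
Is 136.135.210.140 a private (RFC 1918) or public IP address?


RFC 1918 private ranges:
  10.0.0.0/8 (10.0.0.0 - 10.255.255.255)
  172.16.0.0/12 (172.16.0.0 - 172.31.255.255)
  192.168.0.0/16 (192.168.0.0 - 192.168.255.255)
Public (not in any RFC 1918 range)


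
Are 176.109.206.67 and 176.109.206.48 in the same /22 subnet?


Mask: 255.255.252.0
176.109.206.67 AND mask = 176.109.204.0
176.109.206.48 AND mask = 176.109.204.0
Yes, same subnet (176.109.204.0)


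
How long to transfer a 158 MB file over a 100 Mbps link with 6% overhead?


Effective throughput = 100 * (1 - 6/100) = 94 Mbps
File size in Mb = 158 * 8 = 1264 Mb
Time = 1264 / 94
Time = 13.4468 seconds


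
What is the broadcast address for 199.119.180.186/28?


Network: 199.119.180.176/28
Host bits = 4
Set all host bits to 1:
Broadcast: 199.119.180.191


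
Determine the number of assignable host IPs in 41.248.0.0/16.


Host bits = 32 - 16 = 16
Total addresses = 2^16 = 65536
Usable = total - 2 (network and broadcast)
Usable hosts: 65534


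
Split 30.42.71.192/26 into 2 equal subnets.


New prefix = 26 + 1 = 27
Each subnet has 32 addresses
  30.42.71.192/27
  30.42.71.224/27
Subnets: 30.42.71.192/27, 30.42.71.224/27


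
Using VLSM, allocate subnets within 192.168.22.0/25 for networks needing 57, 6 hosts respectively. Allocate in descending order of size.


57 hosts -> /26 (62 usable): 192.168.22.0/26
6 hosts -> /29 (6 usable): 192.168.22.64/29
Allocation: 192.168.22.0/26 (57 hosts, 62 usable); 192.168.22.64/29 (6 hosts, 6 usable)


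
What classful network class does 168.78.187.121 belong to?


First octet: 168
Binary: 10101000
10xxxxxx -> Class B (128-191)
Class B, default mask 255.255.0.0 (/16)


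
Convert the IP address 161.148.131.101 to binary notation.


161 = 10100001
148 = 10010100
131 = 10000011
101 = 01100101
Binary: 10100001.10010100.10000011.01100101


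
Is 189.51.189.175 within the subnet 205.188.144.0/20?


Subnet network: 205.188.144.0
Test IP AND mask: 189.51.176.0
No, 189.51.189.175 is not in 205.188.144.0/20


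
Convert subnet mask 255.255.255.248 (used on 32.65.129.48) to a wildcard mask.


Subnet mask: 255.255.255.248
Wildcard = 255.255.255.255 - subnet mask
255 - 255 = 0
255 - 255 = 0
255 - 255 = 0
255 - 248 = 7
Wildcard: 0.0.0.7


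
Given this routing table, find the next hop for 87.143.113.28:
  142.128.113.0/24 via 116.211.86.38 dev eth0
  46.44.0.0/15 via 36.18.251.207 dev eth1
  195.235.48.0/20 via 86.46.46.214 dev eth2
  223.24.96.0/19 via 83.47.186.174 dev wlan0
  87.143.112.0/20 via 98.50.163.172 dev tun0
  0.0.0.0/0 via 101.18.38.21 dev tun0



Longest prefix match for 87.143.113.28:
  /24 142.128.113.0: no
  /15 46.44.0.0: no
  /20 195.235.48.0: no
  /19 223.24.96.0: no
  /20 87.143.112.0: MATCH
  /0 0.0.0.0: MATCH
Selected: next-hop 98.50.163.172 via tun0 (matched /20)


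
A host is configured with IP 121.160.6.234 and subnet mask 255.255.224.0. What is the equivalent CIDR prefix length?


Binary: 11111111.11111111.11100000.00000000
Count leading 1s
Prefix: /19


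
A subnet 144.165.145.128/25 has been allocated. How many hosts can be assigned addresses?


Host bits = 32 - 25 = 7
Total addresses = 2^7 = 128
Usable = total - 2 (network and broadcast)
Usable hosts: 126


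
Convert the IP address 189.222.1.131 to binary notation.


189 = 10111101
222 = 11011110
1 = 00000001
131 = 10000011
Binary: 10111101.11011110.00000001.10000011


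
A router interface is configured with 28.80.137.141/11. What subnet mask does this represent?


/11 means 11 network bits, 21 host bits
Binary: 11111111111000000000000000000000
Mask: 255.224.0.0


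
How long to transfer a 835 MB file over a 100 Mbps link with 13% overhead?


Effective throughput = 100 * (1 - 13/100) = 87 Mbps
File size in Mb = 835 * 8 = 6680 Mb
Time = 6680 / 87
Time = 76.7816 seconds


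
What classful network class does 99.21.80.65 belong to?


First octet: 99
Binary: 01100011
0xxxxxxx -> Class A (1-126)
Class A, default mask 255.0.0.0 (/8)


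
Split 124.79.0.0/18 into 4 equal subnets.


New prefix = 18 + 2 = 20
Each subnet has 4096 addresses
  124.79.0.0/20
  124.79.16.0/20
  124.79.32.0/20
  124.79.48.0/20
Subnets: 124.79.0.0/20, 124.79.16.0/20, 124.79.32.0/20, 124.79.48.0/20


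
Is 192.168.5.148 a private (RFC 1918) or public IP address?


RFC 1918 private ranges:
  10.0.0.0/8 (10.0.0.0 - 10.255.255.255)
  172.16.0.0/12 (172.16.0.0 - 172.31.255.255)
  192.168.0.0/16 (192.168.0.0 - 192.168.255.255)
Private (in 192.168.0.0/16)


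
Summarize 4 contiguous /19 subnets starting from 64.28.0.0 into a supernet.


Original prefix: /19
Number of subnets: 4 = 2^2
New prefix = 19 - 2 = 17
Supernet: 64.28.0.0/17


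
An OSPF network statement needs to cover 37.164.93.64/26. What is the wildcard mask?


Subnet mask: 255.255.255.192
Wildcard = 255.255.255.255 - subnet mask
255 - 255 = 0
255 - 255 = 0
255 - 255 = 0
255 - 192 = 63
Wildcard: 0.0.0.63


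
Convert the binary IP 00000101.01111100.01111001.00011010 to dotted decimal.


00000101 = 5
01111100 = 124
01111001 = 121
00011010 = 26
IP: 5.124.121.26


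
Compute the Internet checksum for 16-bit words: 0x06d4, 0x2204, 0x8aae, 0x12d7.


Sum all words (with carry folding):
+ 0x06d4 = 0x06d4
+ 0x2204 = 0x28d8
+ 0x8aae = 0xb386
+ 0x12d7 = 0xc65d
One's complement: ~0xc65d
Checksum = 0x39a2


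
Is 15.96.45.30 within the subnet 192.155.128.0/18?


Subnet network: 192.155.128.0
Test IP AND mask: 15.96.0.0
No, 15.96.45.30 is not in 192.155.128.0/18


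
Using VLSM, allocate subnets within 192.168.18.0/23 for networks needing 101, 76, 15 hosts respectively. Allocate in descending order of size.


101 hosts -> /25 (126 usable): 192.168.18.0/25
76 hosts -> /25 (126 usable): 192.168.18.128/25
15 hosts -> /27 (30 usable): 192.168.19.0/27
Allocation: 192.168.18.0/25 (101 hosts, 126 usable); 192.168.18.128/25 (76 hosts, 126 usable); 192.168.19.0/27 (15 hosts, 30 usable)


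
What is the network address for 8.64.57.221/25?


IP:   00001000.01000000.00111001.11011101
Mask: 11111111.11111111.11111111.10000000
AND operation:
Net:  00001000.01000000.00111001.10000000
Network: 8.64.57.128/25


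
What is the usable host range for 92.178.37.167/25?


Network: 92.178.37.128
Broadcast: 92.178.37.255
First usable = network + 1
Last usable = broadcast - 1
Range: 92.178.37.129 to 92.178.37.254


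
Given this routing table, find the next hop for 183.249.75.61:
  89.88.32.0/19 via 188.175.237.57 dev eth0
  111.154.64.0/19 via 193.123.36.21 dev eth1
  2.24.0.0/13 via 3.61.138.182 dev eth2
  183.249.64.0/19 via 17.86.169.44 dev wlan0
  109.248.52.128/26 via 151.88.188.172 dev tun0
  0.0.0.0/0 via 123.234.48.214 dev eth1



Longest prefix match for 183.249.75.61:
  /19 89.88.32.0: no
  /19 111.154.64.0: no
  /13 2.24.0.0: no
  /19 183.249.64.0: MATCH
  /26 109.248.52.128: no
  /0 0.0.0.0: MATCH
Selected: next-hop 17.86.169.44 via wlan0 (matched /19)


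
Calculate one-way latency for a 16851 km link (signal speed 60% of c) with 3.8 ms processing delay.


Speed = 0.6 * 3e5 km/s = 180000 km/s
Propagation delay = 16851 / 180000 = 0.0936 s = 93.6167 ms
Processing delay = 3.8 ms
Total one-way latency = 97.4167 ms


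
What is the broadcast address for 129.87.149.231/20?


Network: 129.87.144.0/20
Host bits = 12
Set all host bits to 1:
Broadcast: 129.87.159.255


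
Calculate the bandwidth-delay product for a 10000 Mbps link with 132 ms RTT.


BDP = bandwidth * RTT
= 10000 Mbps * 132 ms
= 10000 * 1e6 * 132 / 1000 bits
= 1320000000 bits
= 165000000 bytes
= 161132.8125 KB
BDP = 1320000000 bits (165000000 bytes)


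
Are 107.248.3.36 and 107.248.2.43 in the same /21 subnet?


Mask: 255.255.248.0
107.248.3.36 AND mask = 107.248.0.0
107.248.2.43 AND mask = 107.248.0.0
Yes, same subnet (107.248.0.0)


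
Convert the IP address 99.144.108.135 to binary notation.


99 = 01100011
144 = 10010000
108 = 01101100
135 = 10000111
Binary: 01100011.10010000.01101100.10000111


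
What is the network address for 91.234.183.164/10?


IP:   01011011.11101010.10110111.10100100
Mask: 11111111.11000000.00000000.00000000
AND operation:
Net:  01011011.11000000.00000000.00000000
Network: 91.192.0.0/10


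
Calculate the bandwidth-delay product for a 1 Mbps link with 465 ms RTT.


BDP = bandwidth * RTT
= 1 Mbps * 465 ms
= 1 * 1e6 * 465 / 1000 bits
= 465000 bits
= 58125 bytes
= 56.7627 KB
BDP = 465000 bits (58125 bytes)


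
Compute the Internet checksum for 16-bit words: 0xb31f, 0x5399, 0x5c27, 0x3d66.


Sum all words (with carry folding):
+ 0xb31f = 0xb31f
+ 0x5399 = 0x06b9
+ 0x5c27 = 0x62e0
+ 0x3d66 = 0xa046
One's complement: ~0xa046
Checksum = 0x5fb9


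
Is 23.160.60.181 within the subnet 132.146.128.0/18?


Subnet network: 132.146.128.0
Test IP AND mask: 23.160.0.0
No, 23.160.60.181 is not in 132.146.128.0/18


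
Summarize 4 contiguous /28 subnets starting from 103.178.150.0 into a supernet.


Original prefix: /28
Number of subnets: 4 = 2^2
New prefix = 28 - 2 = 26
Supernet: 103.178.150.0/26


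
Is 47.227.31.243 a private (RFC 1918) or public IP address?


RFC 1918 private ranges:
  10.0.0.0/8 (10.0.0.0 - 10.255.255.255)
  172.16.0.0/12 (172.16.0.0 - 172.31.255.255)
  192.168.0.0/16 (192.168.0.0 - 192.168.255.255)
Public (not in any RFC 1918 range)


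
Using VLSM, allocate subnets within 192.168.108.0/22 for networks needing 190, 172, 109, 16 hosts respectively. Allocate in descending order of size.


190 hosts -> /24 (254 usable): 192.168.108.0/24
172 hosts -> /24 (254 usable): 192.168.109.0/24
109 hosts -> /25 (126 usable): 192.168.110.0/25
16 hosts -> /27 (30 usable): 192.168.110.128/27
Allocation: 192.168.108.0/24 (190 hosts, 254 usable); 192.168.109.0/24 (172 hosts, 254 usable); 192.168.110.0/25 (109 hosts, 126 usable); 192.168.110.128/27 (16 hosts, 30 usable)


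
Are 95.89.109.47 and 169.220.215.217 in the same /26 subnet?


Mask: 255.255.255.192
95.89.109.47 AND mask = 95.89.109.0
169.220.215.217 AND mask = 169.220.215.192
No, different subnets (95.89.109.0 vs 169.220.215.192)


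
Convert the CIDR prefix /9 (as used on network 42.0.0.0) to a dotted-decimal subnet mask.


/9 means 9 network bits, 23 host bits
Binary: 11111111100000000000000000000000
Mask: 255.128.0.0


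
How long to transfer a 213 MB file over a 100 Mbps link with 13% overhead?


Effective throughput = 100 * (1 - 13/100) = 87 Mbps
File size in Mb = 213 * 8 = 1704 Mb
Time = 1704 / 87
Time = 19.5862 seconds


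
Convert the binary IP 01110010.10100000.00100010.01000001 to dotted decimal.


01110010 = 114
10100000 = 160
00100010 = 34
01000001 = 65
IP: 114.160.34.65


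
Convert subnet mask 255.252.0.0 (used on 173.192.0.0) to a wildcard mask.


Subnet mask: 255.252.0.0
Wildcard = 255.255.255.255 - subnet mask
255 - 255 = 0
255 - 252 = 3
255 - 0 = 255
255 - 0 = 255
Wildcard: 0.3.255.255
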